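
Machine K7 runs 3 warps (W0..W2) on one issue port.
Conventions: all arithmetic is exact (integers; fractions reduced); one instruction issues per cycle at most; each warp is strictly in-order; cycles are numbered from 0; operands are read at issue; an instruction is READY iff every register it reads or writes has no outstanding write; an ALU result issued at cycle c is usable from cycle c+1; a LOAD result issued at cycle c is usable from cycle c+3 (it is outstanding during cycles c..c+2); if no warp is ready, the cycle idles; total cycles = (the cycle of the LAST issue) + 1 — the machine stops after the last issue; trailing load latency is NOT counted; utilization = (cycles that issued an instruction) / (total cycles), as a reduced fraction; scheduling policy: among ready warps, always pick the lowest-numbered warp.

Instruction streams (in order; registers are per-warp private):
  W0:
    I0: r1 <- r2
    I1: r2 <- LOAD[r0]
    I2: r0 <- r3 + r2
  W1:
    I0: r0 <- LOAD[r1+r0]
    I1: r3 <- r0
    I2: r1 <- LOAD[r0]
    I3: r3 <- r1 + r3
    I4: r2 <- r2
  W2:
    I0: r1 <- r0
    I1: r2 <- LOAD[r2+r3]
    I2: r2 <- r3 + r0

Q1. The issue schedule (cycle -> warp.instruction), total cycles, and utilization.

cycle 0: W0.I0
cycle 1: W0.I1
cycle 2: W1.I0
cycle 3: W2.I0
cycle 4: W0.I2
cycle 5: W1.I1
cycle 6: W1.I2
cycle 7: W2.I1
cycle 8: idle
cycle 9: W1.I3
cycle 10: W1.I4
cycle 11: W2.I2

Answer: 12 cycles, utilization 11/12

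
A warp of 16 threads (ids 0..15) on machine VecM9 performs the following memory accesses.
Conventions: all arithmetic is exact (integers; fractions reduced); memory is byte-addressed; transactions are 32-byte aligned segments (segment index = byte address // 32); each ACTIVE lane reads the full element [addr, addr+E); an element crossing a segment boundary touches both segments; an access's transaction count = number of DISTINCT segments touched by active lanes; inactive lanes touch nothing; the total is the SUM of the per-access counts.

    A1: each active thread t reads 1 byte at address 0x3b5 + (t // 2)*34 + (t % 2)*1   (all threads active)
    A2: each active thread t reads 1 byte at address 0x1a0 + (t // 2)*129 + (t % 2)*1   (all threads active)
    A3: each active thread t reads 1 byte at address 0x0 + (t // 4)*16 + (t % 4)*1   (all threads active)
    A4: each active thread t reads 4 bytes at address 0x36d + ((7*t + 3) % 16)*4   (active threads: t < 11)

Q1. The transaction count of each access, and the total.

A1: 9 transactions
A2: 8 transactions
A3: 2 transactions
A4: 3 transactions

Answer: 9,8,2,3; total 22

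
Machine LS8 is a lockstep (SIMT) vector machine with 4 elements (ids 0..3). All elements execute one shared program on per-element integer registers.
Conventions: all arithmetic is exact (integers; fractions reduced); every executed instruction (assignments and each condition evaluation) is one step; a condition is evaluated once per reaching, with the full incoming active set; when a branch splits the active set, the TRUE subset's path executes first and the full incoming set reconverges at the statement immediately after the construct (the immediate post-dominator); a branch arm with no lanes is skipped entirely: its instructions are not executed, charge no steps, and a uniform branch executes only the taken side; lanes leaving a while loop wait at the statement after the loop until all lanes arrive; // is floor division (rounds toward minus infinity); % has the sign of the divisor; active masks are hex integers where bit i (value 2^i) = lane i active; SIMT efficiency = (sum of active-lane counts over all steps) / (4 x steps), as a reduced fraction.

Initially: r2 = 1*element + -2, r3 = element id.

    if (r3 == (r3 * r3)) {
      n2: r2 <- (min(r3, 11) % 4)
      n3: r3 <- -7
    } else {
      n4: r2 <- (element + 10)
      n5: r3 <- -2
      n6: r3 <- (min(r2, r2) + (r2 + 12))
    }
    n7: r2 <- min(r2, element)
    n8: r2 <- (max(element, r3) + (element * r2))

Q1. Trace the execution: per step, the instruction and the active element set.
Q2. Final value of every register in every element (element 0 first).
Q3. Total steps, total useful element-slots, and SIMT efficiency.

step 0: eval (r3 == (r3 * r3))       0xf
step 1: r2 <- (min(r3, 11) % 4)      0x3
step 2: r3 <- -7                     0x3
step 3: r2 <- (element + 10)         0xc
step 4: r3 <- -2                     0xc
step 5: r3 <- (min(r2, r2) + (r2 + 12)) 0xc
step 6: r2 <- min(r2, element)       0xf
step 7: r2 <- (max(element, r3) + (element * r2)) 0xf

Answer: 8 steps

r2: 0,2,40,47
r3: -7,-7,36,38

steps = 8; useful = 22; efficiency = 22/32 = 11/16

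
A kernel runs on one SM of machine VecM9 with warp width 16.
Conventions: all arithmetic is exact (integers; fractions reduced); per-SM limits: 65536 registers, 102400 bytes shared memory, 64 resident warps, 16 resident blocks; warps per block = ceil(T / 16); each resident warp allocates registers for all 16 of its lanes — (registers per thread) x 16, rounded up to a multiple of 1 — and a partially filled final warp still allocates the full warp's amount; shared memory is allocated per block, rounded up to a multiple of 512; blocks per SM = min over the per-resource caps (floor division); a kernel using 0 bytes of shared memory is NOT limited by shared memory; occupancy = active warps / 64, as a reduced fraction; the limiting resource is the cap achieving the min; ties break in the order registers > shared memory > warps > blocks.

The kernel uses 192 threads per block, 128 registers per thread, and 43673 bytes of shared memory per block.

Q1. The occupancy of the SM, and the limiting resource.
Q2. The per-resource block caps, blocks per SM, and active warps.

Answer: occupancy 3/8, limited by registers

registers: 2 blocks
shared memory: 2 blocks
warps: 5 blocks
blocks: 16 blocks

Answer: 2 blocks, 24 active warps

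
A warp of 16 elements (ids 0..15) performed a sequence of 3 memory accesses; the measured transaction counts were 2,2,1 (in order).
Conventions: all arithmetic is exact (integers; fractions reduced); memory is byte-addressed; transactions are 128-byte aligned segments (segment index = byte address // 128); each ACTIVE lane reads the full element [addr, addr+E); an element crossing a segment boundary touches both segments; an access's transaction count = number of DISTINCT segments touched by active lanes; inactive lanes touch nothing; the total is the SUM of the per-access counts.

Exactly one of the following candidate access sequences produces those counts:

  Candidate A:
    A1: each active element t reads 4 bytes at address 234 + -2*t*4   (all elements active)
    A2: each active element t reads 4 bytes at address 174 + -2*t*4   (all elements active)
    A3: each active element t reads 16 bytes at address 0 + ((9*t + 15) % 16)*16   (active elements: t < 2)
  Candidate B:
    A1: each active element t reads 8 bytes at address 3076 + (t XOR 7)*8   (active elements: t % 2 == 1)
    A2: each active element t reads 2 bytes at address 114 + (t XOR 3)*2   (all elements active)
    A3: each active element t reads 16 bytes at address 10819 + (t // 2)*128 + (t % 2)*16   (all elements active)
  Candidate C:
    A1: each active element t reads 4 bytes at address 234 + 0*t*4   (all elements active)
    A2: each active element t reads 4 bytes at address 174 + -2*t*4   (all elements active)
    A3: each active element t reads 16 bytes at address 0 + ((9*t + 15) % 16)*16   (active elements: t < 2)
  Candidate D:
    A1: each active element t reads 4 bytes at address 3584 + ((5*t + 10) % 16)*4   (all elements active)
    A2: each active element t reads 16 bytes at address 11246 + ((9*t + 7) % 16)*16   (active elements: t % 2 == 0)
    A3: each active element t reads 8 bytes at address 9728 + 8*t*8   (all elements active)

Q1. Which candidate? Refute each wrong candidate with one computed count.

B: A1 gives 1 transaction, not 2
C: A1 gives 1 transaction, not 2
D: A1 gives 1 transaction, not 2
A: all counts match (2,2,1)

Answer: A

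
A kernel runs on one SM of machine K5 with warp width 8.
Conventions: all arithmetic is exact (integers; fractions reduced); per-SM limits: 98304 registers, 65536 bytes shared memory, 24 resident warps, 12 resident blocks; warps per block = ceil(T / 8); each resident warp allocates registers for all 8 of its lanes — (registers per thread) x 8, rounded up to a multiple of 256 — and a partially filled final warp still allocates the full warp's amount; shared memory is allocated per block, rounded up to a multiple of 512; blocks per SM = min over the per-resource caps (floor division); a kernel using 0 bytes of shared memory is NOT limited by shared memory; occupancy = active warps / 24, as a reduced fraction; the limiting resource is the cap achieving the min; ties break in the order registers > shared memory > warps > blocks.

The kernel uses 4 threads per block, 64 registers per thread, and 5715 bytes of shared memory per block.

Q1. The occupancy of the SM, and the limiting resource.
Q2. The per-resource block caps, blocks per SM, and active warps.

Answer: occupancy 5/12, limited by shared memory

registers: 192 blocks
shared memory: 10 blocks
warps: 24 blocks
blocks: 12 blocks

Answer: 10 blocks, 10 active warps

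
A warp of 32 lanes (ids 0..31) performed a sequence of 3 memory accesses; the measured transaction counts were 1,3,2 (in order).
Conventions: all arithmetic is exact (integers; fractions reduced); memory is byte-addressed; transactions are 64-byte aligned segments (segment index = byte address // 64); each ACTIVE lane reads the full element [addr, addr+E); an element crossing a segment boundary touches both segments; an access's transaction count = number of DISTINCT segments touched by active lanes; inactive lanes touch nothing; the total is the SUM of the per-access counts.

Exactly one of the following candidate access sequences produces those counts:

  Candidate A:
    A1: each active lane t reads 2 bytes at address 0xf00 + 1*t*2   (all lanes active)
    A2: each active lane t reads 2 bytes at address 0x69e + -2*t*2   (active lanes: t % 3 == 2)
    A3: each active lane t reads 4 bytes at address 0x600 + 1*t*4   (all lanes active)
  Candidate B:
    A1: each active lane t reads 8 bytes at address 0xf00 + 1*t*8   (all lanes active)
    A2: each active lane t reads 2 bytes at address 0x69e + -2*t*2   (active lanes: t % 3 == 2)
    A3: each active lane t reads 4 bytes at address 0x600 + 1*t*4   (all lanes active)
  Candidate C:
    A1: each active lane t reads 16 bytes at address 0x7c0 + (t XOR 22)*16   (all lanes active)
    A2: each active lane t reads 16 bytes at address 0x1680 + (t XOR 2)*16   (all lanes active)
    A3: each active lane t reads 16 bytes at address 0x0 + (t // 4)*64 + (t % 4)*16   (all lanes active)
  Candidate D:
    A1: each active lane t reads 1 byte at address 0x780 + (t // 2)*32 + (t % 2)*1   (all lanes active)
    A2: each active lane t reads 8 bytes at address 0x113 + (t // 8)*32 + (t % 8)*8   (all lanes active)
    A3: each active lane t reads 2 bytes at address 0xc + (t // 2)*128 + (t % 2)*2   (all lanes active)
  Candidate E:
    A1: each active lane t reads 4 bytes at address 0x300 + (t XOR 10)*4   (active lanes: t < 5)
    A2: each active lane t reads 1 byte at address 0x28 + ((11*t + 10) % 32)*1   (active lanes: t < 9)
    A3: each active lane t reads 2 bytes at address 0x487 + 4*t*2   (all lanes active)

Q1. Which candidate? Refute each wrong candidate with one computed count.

B: A1 gives 4 transactions, not 1
C: A1 gives 8 transactions, not 1
D: A1 gives 8 transactions, not 1
E: A2 gives 1 transaction, not 3
A: all counts match (1,3,2)

Answer: A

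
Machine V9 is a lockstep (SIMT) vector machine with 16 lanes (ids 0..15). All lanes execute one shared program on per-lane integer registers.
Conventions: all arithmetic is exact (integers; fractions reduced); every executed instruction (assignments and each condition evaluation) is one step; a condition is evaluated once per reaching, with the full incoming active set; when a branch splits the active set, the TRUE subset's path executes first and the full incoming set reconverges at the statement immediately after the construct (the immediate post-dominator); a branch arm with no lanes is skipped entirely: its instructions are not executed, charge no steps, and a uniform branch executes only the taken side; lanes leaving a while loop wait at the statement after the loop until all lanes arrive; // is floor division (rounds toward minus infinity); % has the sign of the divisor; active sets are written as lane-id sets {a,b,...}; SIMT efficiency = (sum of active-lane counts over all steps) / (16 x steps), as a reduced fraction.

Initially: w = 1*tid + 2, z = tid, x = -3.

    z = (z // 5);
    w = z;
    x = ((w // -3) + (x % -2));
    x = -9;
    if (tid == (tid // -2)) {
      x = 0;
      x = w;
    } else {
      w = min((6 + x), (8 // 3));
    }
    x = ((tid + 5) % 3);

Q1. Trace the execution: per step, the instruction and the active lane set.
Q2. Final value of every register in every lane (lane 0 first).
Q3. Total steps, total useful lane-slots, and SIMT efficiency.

step 0: z <- (z // 5)                {0,1,2,3,4,5,6,7,8,9,10,11,12,13,14,15}
step 1: w <- z                       {0,1,2,3,4,5,6,7,8,9,10,11,12,13,14,15}
step 2: x <- ((w // -3) + (x % -2))  {0,1,2,3,4,5,6,7,8,9,10,11,12,13,14,15}
step 3: x <- -9                      {0,1,2,3,4,5,6,7,8,9,10,11,12,13,14,15}
step 4: eval (tid == (tid // -2))    {0,1,2,3,4,5,6,7,8,9,10,11,12,13,14,15}
step 5: x <- 0                       {0}
step 6: x <- w                       {0}
step 7: w <- min((6 + x), (8 // 3))  {1,2,3,4,5,6,7,8,9,10,11,12,13,14,15}
step 8: x <- ((tid + 5) % 3)         {0,1,2,3,4,5,6,7,8,9,10,11,12,13,14,15}

Answer: 9 steps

w: 0,-3,-3,-3,-3,-3,-3,-3,-3,-3,-3,-3,-3,-3,-3,-3
z: 0,0,0,0,0,1,1,1,1,1,2,2,2,2,2,3
x: 2,0,1,2,0,1,2,0,1,2,0,1,2,0,1,2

steps = 9; useful = 113; efficiency = 113/144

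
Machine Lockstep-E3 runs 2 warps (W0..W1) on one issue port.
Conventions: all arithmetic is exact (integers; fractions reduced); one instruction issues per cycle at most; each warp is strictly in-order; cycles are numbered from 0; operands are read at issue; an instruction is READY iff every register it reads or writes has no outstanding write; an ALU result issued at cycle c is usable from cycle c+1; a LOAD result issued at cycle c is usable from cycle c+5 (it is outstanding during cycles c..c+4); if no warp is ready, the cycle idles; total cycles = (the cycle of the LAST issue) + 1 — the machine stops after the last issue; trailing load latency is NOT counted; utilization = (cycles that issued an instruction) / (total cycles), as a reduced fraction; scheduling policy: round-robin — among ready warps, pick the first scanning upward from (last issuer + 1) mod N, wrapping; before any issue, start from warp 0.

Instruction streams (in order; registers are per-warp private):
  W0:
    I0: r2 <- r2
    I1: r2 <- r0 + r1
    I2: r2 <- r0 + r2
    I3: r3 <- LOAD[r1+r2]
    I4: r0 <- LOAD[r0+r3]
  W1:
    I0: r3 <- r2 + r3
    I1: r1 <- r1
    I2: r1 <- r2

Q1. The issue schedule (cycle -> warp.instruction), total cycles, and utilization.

cycle 0: W0.I0
cycle 1: W1.I0
cycle 2: W0.I1
cycle 3: W1.I1
cycle 4: W0.I2
cycle 5: W1.I2
cycle 6: W0.I3
cycle 7: idle
cycle 8: idle
cycle 9: idle
cycle 10: idle
cycle 11: W0.I4

Answer: 12 cycles, utilization 2/3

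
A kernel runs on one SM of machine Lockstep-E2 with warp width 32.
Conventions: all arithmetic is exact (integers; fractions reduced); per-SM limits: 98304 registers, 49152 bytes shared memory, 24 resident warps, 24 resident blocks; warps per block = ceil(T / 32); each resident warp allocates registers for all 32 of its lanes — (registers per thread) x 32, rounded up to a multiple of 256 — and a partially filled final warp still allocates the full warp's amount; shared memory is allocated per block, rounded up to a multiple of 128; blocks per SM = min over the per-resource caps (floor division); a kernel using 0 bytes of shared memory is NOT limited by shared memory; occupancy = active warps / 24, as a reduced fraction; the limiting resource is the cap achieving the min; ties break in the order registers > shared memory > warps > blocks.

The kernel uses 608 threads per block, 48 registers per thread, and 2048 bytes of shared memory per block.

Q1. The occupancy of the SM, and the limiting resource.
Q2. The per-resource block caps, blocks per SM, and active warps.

Answer: occupancy 19/24, limited by warps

registers: 3 blocks
shared memory: 24 blocks
warps: 1 block
blocks: 24 blocks

Answer: 1 block, 19 active warps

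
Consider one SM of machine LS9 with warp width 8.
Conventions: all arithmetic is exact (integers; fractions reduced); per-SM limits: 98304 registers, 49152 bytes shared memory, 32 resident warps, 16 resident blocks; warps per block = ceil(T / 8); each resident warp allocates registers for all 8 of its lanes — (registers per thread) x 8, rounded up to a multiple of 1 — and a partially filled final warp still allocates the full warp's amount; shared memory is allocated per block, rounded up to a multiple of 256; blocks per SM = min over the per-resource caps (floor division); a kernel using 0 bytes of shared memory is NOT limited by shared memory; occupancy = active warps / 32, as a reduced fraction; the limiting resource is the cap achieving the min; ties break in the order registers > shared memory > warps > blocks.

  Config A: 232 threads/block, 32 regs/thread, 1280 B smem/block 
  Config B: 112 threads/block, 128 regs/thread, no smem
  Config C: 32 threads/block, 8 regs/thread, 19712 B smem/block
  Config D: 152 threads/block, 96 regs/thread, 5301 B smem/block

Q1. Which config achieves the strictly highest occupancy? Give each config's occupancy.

occupancies: A 29/32, B 7/8, C 1/4, D 19/32

Answer: A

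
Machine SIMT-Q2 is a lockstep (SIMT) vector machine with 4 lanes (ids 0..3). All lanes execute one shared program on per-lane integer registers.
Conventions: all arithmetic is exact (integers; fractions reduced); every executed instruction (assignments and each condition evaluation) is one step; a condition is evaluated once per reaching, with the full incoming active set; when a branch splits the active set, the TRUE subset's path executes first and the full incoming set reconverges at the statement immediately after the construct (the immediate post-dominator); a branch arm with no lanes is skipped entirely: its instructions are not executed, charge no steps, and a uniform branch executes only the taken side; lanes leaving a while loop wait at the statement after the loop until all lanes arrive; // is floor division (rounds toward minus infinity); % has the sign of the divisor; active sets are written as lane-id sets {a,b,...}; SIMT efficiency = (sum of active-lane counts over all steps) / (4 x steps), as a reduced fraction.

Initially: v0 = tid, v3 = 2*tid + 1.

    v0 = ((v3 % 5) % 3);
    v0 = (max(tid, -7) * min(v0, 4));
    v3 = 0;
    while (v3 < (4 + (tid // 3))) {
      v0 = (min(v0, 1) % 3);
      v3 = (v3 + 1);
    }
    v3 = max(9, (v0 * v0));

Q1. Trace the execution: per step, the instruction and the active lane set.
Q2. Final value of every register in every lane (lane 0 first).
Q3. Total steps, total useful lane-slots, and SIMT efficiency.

step 0: v0 <- ((v3 % 5) % 3)         {0,1,2,3}
step 1: v0 <- (max(tid, -7) * min(v0, 4)) {0,1,2,3}
step 2: v3 <- 0                      {0,1,2,3}
step 3: eval (v3 < (4 + (tid // 3))) {0,1,2,3}
step 4: v0 <- (min(v0, 1) % 3)       {0,1,2,3}
step 5: v3 <- (v3 + 1)               {0,1,2,3}
step 6: eval (v3 < (4 + (tid // 3))) {0,1,2,3}
step 7: v0 <- (min(v0, 1) % 3)       {0,1,2,3}
step 8: v3 <- (v3 + 1)               {0,1,2,3}
step 9: eval (v3 < (4 + (tid // 3))) {0,1,2,3}
step 10: v0 <- (min(v0, 1) % 3)       {0,1,2,3}
step 11: v3 <- (v3 + 1)               {0,1,2,3}
step 12: eval (v3 < (4 + (tid // 3))) {0,1,2,3}
step 13: v0 <- (min(v0, 1) % 3)       {0,1,2,3}
step 14: v3 <- (v3 + 1)               {0,1,2,3}
step 15: eval (v3 < (4 + (tid // 3))) {0,1,2,3}
step 16: v0 <- (min(v0, 1) % 3)       {3}
step 17: v3 <- (v3 + 1)               {3}
step 18: eval (v3 < (4 + (tid // 3))) {3}
step 19: v3 <- max(9, (v0 * v0))      {0,1,2,3}

Answer: 20 steps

v0: 0,0,0,1
v3: 9,9,9,9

steps = 20; useful = 71; efficiency = 71/80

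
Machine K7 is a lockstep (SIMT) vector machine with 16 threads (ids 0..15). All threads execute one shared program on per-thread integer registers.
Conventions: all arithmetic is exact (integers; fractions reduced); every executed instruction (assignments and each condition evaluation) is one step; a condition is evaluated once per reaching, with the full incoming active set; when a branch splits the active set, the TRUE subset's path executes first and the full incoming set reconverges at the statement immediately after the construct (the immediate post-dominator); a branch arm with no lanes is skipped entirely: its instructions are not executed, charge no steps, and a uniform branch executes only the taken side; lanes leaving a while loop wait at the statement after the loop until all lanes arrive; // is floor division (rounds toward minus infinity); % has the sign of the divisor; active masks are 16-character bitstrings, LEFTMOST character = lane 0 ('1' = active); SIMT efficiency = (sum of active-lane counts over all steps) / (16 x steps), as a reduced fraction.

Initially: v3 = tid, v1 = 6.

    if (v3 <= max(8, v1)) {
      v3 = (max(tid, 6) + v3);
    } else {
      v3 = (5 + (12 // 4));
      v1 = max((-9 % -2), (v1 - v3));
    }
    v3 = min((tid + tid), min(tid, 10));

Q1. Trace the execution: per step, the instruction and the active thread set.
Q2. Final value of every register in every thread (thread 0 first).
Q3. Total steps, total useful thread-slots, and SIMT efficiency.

step 0: eval (v3 <= max(8, v1))      1111111111111111
step 1: v3 <- (max(tid, 6) + v3)     1111111110000000
step 2: v3 <- (5 + (12 // 4))        0000000001111111
step 3: v1 <- max((-9 % -2), (v1 - v3)) 0000000001111111
step 4: v3 <- min((tid + tid), min(tid, 10)) 1111111111111111

Answer: 5 steps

v3: 0,1,2,3,4,5,6,7,8,9,10,10,10,10,10,10
v1: 6,6,6,6,6,6,6,6,6,-1,-1,-1,-1,-1,-1,-1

steps = 5; useful = 55; efficiency = 55/80 = 11/16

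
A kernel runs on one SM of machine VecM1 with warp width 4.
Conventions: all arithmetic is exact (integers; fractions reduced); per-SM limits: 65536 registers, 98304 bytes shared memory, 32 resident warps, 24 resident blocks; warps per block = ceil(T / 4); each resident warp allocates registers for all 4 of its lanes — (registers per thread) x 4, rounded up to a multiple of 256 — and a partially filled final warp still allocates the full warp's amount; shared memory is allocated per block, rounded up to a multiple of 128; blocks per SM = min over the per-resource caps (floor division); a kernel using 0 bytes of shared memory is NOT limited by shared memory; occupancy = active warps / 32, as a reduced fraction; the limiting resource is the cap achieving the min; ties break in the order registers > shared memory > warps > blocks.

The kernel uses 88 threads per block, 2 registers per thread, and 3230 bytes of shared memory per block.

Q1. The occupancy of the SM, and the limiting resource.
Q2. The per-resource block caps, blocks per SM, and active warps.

Answer: occupancy 11/16, limited by warps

registers: 11 blocks
shared memory: 29 blocks
warps: 1 block
blocks: 24 blocks

Answer: 1 block, 22 active warps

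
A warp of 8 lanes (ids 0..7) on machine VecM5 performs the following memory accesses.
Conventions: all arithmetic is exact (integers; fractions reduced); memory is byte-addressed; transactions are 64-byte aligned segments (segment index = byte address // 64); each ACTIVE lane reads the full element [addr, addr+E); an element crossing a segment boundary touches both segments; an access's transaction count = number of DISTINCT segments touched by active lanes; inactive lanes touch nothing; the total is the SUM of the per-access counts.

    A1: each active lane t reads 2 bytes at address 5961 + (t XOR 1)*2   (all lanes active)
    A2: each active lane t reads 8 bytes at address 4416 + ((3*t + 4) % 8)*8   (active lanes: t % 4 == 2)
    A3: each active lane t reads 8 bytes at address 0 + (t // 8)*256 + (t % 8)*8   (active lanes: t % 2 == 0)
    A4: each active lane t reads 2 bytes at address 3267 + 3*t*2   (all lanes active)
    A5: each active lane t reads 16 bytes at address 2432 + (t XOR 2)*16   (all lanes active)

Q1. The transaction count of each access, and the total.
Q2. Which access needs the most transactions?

A1: 1 transaction
A2: 1 transaction
A3: 1 transaction
A4: 1 transaction
A5: 2 transactions

Answer: 1,1,1,1,2; total 6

Answer: A5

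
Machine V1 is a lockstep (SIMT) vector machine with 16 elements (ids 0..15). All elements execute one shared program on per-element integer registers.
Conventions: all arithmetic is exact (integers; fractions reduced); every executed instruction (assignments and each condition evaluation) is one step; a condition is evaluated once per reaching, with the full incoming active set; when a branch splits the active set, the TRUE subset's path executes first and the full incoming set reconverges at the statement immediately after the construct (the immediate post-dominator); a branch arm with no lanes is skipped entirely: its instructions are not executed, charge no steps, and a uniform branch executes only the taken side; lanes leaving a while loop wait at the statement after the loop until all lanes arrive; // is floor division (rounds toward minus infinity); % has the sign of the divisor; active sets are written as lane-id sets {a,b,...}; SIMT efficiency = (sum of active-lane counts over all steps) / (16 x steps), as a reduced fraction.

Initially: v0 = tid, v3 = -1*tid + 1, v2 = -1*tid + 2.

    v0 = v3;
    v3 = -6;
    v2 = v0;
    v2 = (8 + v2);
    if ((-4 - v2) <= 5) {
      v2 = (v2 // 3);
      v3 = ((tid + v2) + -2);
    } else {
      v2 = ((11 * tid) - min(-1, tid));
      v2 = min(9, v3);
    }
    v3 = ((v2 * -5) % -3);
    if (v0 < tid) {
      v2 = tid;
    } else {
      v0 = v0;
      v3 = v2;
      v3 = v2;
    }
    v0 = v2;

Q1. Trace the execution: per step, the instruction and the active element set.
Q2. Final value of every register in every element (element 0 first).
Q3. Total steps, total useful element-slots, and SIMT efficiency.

step 0: v0 <- v3                     {0,1,2,3,4,5,6,7,8,9,10,11,12,13,14,15}
step 1: v3 <- -6                     {0,1,2,3,4,5,6,7,8,9,10,11,12,13,14,15}
step 2: v2 <- v0                     {0,1,2,3,4,5,6,7,8,9,10,11,12,13,14,15}
step 3: v2 <- (8 + v2)               {0,1,2,3,4,5,6,7,8,9,10,11,12,13,14,15}
step 4: eval ((-4 - v2) <= 5)        {0,1,2,3,4,5,6,7,8,9,10,11,12,13,14,15}
step 5: v2 <- (v2 // 3)              {0,1,2,3,4,5,6,7,8,9,10,11,12,13,14,15}
step 6: v3 <- ((tid + v2) + -2)      {0,1,2,3,4,5,6,7,8,9,10,11,12,13,14,15}
step 7: v3 <- ((v2 * -5) % -3)       {0,1,2,3,4,5,6,7,8,9,10,11,12,13,14,15}
step 8: eval (v0 < tid)              {0,1,2,3,4,5,6,7,8,9,10,11,12,13,14,15}
step 9: v2 <- tid                    {1,2,3,4,5,6,7,8,9,10,11,12,13,14,15}
step 10: v0 <- v0                     {0}
step 11: v3 <- v2                     {0}
step 12: v3 <- v2                     {0}
step 13: v0 <- v2                     {0,1,2,3,4,5,6,7,8,9,10,11,12,13,14,15}

Answer: 14 steps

v0: 3,1,2,3,4,5,6,7,8,9,10,11,12,13,14,15
v3: 3,-1,-1,-1,-2,-2,-2,0,0,0,-1,-1,-1,-2,-2,-2
v2: 3,1,2,3,4,5,6,7,8,9,10,11,12,13,14,15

steps = 14; useful = 178; efficiency = 178/224 = 89/112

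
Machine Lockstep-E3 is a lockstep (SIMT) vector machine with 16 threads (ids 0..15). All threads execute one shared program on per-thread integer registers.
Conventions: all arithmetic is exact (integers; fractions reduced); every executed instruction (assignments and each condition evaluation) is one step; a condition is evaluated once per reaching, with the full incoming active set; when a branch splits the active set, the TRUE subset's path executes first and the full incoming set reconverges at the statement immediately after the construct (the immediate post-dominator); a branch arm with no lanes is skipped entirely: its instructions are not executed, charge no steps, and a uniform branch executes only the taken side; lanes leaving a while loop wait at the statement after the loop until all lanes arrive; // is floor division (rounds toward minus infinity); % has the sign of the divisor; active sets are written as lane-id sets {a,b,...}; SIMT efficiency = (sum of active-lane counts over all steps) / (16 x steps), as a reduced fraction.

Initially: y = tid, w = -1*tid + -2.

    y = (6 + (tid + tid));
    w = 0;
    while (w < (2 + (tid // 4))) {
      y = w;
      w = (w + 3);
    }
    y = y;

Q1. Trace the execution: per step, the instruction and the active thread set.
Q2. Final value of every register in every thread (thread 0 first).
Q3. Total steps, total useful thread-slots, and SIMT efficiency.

step 0: y <- (6 + (tid + tid))       {0,1,2,3,4,5,6,7,8,9,10,11,12,13,14,15}
step 1: w <- 0                       {0,1,2,3,4,5,6,7,8,9,10,11,12,13,14,15}
step 2: eval (w < (2 + (tid // 4)))  {0,1,2,3,4,5,6,7,8,9,10,11,12,13,14,15}
step 3: y <- w                       {0,1,2,3,4,5,6,7,8,9,10,11,12,13,14,15}
step 4: w <- (w + 3)                 {0,1,2,3,4,5,6,7,8,9,10,11,12,13,14,15}
step 5: eval (w < (2 + (tid // 4)))  {0,1,2,3,4,5,6,7,8,9,10,11,12,13,14,15}
step 6: y <- w                       {8,9,10,11,12,13,14,15}
step 7: w <- (w + 3)                 {8,9,10,11,12,13,14,15}
step 8: eval (w < (2 + (tid // 4)))  {8,9,10,11,12,13,14,15}
step 9: y <- y                       {0,1,2,3,4,5,6,7,8,9,10,11,12,13,14,15}

Answer: 10 steps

y: 0,0,0,0,0,0,0,0,3,3,3,3,3,3,3,3
w: 3,3,3,3,3,3,3,3,6,6,6,6,6,6,6,6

steps = 10; useful = 136; efficiency = 136/160 = 17/20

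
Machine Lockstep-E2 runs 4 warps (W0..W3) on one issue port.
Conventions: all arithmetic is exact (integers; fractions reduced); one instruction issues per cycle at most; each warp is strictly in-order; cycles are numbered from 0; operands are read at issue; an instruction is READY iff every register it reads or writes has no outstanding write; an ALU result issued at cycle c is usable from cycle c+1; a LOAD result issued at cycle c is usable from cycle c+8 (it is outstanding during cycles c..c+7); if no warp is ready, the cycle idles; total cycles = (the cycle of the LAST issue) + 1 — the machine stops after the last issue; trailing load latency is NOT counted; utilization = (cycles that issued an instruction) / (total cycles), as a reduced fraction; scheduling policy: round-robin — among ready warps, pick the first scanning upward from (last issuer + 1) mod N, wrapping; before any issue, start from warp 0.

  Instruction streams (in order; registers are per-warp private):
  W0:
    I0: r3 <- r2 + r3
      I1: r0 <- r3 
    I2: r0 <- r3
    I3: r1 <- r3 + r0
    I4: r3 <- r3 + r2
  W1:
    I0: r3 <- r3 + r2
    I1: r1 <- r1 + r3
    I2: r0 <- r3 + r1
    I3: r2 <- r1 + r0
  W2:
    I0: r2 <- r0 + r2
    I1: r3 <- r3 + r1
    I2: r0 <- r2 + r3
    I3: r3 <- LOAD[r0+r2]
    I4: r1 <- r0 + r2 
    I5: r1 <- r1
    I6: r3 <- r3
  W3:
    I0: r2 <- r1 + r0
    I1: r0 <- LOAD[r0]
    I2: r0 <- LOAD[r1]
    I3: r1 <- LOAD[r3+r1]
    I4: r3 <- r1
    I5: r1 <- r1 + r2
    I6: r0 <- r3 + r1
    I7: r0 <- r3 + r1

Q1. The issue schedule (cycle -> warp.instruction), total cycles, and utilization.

cycle 0: W0.I0
cycle 1: W1.I0
cycle 2: W2.I0
cycle 3: W3.I0
cycle 4: W0.I1
cycle 5: W1.I1
cycle 6: W2.I1
cycle 7: W3.I1
cycle 8: W0.I2
cycle 9: W1.I2
cycle 10: W2.I2
cycle 11: W0.I3
cycle 12: W1.I3
cycle 13: W2.I3
cycle 14: W0.I4
cycle 15: W2.I4
cycle 16: W3.I2
cycle 17: W2.I5
cycle 18: W3.I3
cycle 19: idle
cycle 20: idle
cycle 21: W2.I6
cycle 22: idle
cycle 23: idle
cycle 24: idle
cycle 25: idle
cycle 26: W3.I4
cycle 27: W3.I5
cycle 28: W3.I6
cycle 29: W3.I7

Answer: 30 cycles, utilization 4/5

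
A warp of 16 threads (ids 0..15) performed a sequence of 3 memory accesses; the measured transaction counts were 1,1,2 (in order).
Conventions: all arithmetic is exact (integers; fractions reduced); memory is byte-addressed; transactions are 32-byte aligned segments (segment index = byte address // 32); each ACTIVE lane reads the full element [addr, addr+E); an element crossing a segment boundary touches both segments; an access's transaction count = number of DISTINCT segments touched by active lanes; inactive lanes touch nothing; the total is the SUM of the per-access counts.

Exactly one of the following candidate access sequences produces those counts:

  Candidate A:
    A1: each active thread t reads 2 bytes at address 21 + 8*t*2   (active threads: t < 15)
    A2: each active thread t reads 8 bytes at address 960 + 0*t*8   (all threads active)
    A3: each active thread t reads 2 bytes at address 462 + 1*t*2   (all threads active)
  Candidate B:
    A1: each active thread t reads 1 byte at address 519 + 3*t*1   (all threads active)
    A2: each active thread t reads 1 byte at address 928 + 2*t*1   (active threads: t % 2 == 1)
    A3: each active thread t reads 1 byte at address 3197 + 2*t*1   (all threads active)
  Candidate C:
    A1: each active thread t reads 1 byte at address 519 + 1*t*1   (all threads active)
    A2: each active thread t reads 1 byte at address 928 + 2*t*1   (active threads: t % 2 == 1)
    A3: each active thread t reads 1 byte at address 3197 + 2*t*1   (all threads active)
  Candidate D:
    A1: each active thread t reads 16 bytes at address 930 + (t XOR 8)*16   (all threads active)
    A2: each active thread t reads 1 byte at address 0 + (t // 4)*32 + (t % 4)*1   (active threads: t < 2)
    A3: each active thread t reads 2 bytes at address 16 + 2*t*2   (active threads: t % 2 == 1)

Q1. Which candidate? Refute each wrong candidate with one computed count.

A: A1 gives 8 transactions, not 1
B: A1 gives 2 transactions, not 1
D: A1 gives 9 transactions, not 1
C: all counts match (1,1,2)

Answer: C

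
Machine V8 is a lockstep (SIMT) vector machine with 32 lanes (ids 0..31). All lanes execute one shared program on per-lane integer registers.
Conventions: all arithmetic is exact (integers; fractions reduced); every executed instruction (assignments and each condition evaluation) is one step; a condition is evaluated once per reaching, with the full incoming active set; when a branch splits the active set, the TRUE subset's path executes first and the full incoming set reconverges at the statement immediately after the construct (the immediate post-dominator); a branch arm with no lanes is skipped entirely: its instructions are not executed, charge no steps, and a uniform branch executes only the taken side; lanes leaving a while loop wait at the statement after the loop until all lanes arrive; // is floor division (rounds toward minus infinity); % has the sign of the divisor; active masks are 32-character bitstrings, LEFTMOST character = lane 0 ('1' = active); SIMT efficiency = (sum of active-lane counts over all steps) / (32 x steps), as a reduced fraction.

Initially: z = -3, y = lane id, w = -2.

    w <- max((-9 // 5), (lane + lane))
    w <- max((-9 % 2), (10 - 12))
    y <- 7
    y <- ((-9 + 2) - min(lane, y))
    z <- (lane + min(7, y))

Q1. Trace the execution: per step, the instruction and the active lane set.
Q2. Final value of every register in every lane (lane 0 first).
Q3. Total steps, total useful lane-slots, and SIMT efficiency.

step 0: w <- max((-9 // 5), (lane + lane)) 11111111111111111111111111111111
step 1: w <- max((-9 % 2), (10 - 12)) 11111111111111111111111111111111
step 2: y <- 7                       11111111111111111111111111111111
step 3: y <- ((-9 + 2) - min(lane, y)) 11111111111111111111111111111111
step 4: z <- (lane + min(7, y))      11111111111111111111111111111111

Answer: 5 steps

z: -7,-7,-7,-7,-7,-7,-7,-7,-6,-5,-4,-3,-2,-1,0,1,2,3,4,5,6,7,8,9,10,11,12,13,14,15,16,17
y: -7,-8,-9,-10,-11,-12,-13,-14,-14,-14,-14,-14,-14,-14,-14,-14,-14,-14,-14,-14,-14,-14,-14,-14,-14,-14,-14,-14,-14,-14,-14,-14
w: 1,1,1,1,1,1,1,1,1,1,1,1,1,1,1,1,1,1,1,1,1,1,1,1,1,1,1,1,1,1,1,1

steps = 5; useful = 160; efficiency = 160/160 = 1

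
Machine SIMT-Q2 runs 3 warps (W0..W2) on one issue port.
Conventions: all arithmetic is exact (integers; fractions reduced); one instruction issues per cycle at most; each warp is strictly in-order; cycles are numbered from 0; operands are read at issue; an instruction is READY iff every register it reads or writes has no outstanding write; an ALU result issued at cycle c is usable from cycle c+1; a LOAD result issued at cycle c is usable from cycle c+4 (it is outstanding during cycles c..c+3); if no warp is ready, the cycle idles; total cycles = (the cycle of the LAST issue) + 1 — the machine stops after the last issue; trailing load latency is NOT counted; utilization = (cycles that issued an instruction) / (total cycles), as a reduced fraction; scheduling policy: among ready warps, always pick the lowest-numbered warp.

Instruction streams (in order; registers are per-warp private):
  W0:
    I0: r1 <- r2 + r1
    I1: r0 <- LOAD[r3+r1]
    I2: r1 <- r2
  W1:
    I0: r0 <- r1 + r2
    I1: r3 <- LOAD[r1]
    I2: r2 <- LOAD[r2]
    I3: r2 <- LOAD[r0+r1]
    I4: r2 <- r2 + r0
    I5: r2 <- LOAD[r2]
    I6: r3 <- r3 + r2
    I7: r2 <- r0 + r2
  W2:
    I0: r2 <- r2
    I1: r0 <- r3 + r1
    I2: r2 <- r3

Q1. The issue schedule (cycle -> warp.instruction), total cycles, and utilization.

cycle 0: W0.I0
cycle 1: W0.I1
cycle 2: W0.I2
cycle 3: W1.I0
cycle 4: W1.I1
cycle 5: W1.I2
cycle 6: W2.I0
cycle 7: W2.I1
cycle 8: W2.I2
cycle 9: W1.I3
cycle 10: idle
cycle 11: idle
cycle 12: idle
cycle 13: W1.I4
cycle 14: W1.I5
cycle 15: idle
cycle 16: idle
cycle 17: idle
cycle 18: W1.I6
cycle 19: W1.I7

Answer: 20 cycles, utilization 7/10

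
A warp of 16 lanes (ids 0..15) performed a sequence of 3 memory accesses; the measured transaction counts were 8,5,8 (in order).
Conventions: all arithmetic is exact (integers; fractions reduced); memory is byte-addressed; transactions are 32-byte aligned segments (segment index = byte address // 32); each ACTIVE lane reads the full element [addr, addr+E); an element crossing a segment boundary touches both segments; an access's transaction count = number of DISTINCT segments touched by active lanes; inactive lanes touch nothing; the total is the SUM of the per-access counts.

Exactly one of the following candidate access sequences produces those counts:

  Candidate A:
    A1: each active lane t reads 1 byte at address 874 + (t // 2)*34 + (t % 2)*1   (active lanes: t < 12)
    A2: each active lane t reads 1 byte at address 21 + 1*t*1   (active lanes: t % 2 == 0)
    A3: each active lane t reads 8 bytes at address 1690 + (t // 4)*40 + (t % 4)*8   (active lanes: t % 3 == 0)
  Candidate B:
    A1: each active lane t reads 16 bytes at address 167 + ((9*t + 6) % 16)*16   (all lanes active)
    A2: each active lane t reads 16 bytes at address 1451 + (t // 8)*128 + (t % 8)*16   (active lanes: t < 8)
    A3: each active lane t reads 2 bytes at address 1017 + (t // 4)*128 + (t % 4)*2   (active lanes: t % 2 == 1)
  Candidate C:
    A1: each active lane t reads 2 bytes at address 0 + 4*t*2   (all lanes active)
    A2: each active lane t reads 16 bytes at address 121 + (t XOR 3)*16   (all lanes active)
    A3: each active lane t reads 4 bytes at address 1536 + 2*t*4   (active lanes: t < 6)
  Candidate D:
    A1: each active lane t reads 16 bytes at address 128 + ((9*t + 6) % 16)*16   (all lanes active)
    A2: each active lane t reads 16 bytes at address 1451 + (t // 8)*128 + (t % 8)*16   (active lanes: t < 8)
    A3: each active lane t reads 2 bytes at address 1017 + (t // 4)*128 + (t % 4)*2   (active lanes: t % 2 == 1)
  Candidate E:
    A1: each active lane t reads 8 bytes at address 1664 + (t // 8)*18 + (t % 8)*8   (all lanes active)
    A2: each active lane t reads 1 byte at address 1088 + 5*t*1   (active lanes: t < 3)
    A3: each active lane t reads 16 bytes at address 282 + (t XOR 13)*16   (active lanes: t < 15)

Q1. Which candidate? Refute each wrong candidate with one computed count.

A: A1 gives 6 transactions, not 8
B: A1 gives 9 transactions, not 8
C: A1 gives 4 transactions, not 8
E: A1 gives 3 transactions, not 8
D: all counts match (8,5,8)

Answer: D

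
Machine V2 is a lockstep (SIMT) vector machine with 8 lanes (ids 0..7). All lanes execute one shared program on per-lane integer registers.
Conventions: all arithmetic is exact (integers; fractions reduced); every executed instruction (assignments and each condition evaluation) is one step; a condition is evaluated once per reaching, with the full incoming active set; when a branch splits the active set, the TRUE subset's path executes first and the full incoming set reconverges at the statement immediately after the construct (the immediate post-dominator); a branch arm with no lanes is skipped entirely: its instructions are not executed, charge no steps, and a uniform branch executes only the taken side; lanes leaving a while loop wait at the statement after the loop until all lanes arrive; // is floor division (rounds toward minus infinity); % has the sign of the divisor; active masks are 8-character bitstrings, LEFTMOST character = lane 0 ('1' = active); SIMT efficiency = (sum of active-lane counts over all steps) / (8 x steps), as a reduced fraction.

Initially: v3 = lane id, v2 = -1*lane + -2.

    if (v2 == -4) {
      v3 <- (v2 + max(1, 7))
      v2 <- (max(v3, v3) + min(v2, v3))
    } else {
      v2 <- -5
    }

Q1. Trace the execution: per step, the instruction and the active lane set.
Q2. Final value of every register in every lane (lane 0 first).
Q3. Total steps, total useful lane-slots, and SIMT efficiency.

step 0: eval (v2 == -4)              11111111
step 1: v3 <- (v2 + max(1, 7))       00100000
step 2: v2 <- (max(v3, v3) + min(v2, v3)) 00100000
step 3: v2 <- -5                     11011111

Answer: 4 steps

v3: 0,1,3,3,4,5,6,7
v2: -5,-5,-1,-5,-5,-5,-5,-5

steps = 4; useful = 17; efficiency = 17/32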